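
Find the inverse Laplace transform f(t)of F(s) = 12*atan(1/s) 12*sin(t)/t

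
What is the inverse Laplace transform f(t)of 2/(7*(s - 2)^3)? t^2*exp(2*t)/7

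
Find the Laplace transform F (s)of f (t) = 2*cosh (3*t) 2*s/ (s^2-9)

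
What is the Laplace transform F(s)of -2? -2/s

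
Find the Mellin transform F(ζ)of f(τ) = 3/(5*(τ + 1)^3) 3*pi*(ζ - 2)*(ζ - 1)/(10*sin(pi*ζ))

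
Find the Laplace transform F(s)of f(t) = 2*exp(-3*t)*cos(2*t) 2*(s + 3)/((s + 3)^2 + 4)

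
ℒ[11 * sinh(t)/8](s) 11/(8 * (s^2 - 1))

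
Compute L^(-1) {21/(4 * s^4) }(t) 7 * t^3/8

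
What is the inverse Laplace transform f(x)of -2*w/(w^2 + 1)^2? -x*sin(x)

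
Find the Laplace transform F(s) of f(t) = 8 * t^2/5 16/(5 * s^3) 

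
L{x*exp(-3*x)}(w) (w+3)^(-2)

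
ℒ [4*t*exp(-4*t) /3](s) 4/(3*(s+4) ^2) 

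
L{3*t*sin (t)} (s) 6*s/ (s^2 + 1)^2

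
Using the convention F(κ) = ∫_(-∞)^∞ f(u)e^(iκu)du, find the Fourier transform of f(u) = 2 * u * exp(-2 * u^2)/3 sqrt(2) * I * sqrt(pi) * κ * exp(-κ^2/8)/12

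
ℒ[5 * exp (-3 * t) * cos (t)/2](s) 5 * (s + 3)/ (2 * ( (s + 3)^2 + 1))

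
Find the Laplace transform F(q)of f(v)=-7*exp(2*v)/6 -7/(6*q - 12)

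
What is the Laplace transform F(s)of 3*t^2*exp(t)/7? 6/(7*(s - 1)^3)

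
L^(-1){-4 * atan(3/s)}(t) -4 * sin(3 * t)/t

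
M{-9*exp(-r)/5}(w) -9*gamma(w)/5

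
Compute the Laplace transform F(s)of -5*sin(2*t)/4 -5/(2*s^2 + 8)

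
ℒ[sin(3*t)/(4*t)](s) atan(3/s)/4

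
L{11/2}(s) 11/(2*s) 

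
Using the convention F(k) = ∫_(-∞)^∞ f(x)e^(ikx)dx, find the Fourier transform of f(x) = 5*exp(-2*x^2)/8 5*sqrt(2)*sqrt(pi)*exp(-k^2/8)/16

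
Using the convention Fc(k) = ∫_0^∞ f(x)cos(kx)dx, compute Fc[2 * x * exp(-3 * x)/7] 2 * (9 - k^2)/(7 * (k^2+9)^2)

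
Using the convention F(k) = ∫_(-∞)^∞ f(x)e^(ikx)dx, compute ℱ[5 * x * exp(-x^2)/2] 5 * I * sqrt(pi) * k * exp(-k^2/4)/4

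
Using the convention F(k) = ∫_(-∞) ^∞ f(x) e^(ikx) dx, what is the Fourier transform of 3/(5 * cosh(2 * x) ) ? 3 * pi/(10 * cosh(pi * k/4) ) 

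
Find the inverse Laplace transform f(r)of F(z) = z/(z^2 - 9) cosh(3*r)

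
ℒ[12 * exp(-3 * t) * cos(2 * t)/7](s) 12 * (s + 3)/(7 * ((s + 3)^2 + 4))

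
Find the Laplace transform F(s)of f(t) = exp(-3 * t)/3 1/(3 * (s + 3))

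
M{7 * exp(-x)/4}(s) 7 * gamma(s)/4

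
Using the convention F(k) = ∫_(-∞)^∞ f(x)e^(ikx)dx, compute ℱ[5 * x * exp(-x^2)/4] 5 * I * sqrt(pi) * k * exp(-k^2/4)/8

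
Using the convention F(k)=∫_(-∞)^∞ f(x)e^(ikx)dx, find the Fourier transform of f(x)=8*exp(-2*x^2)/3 4*sqrt(2)*sqrt(pi)*exp(-k^2/8)/3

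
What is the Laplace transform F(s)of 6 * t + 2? 6/s^2 + 2/s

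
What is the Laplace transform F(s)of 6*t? 6/s^2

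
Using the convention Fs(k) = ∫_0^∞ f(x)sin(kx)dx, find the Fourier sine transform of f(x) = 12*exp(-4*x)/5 12*k/(5*(k^2+16))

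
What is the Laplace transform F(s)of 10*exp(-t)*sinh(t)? 10/(s*(s + 2))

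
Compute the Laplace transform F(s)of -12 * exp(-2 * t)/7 -12/(7 * s + 14)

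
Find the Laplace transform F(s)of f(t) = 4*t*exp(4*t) 4/(s - 4)^2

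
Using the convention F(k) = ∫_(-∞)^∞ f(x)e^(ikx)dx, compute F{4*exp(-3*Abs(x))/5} 24/(5*(k^2+9))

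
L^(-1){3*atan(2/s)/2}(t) 3*sin(2*t)/(2*t)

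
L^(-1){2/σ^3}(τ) τ^2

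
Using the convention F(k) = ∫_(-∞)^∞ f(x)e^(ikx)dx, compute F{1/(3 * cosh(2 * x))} pi/(6 * cosh(pi * k/4))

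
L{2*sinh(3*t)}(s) 6/(s^2-9)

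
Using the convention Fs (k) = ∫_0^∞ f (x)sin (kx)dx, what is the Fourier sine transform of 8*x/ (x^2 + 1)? 4*pi*exp (-k)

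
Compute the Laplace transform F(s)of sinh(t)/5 1/(5 * (s^2 - 1))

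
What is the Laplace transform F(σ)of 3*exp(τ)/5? 3/(5*(σ - 1))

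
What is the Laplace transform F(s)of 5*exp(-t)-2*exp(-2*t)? 5/(s + 1)-2/(s + 2)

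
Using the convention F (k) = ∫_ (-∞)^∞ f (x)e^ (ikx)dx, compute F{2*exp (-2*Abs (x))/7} 8/ (7*(k^2 + 4))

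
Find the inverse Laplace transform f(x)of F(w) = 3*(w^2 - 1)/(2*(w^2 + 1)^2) 3*x*cos(x)/2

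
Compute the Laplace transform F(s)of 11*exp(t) 11/(s - 1)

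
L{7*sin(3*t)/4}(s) 21/(4*(s^2+9))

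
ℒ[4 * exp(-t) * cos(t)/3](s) 4 * (s + 1)/(3 * ((s + 1)^2 + 1))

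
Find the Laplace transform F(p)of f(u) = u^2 2/p^3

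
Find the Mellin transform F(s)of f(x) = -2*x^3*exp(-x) -2*gamma(s + 3)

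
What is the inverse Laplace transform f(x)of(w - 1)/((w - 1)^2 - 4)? exp(x) * cosh(2 * x)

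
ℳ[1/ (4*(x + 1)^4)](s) gamma (s)*gamma (4 - s)/24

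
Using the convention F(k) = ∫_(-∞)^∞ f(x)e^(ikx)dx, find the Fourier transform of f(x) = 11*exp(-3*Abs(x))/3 22/(k^2 + 9)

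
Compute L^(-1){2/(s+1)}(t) 2 * exp(-t)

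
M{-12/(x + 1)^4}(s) 2*pi*(s - 3)*(s - 2)*(s - 1)/sin(pi*s)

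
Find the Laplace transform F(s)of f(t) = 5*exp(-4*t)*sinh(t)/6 5/(6*((s + 4)^2 - 1))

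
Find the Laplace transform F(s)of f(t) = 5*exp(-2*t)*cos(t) 5*(s + 2)/((s + 2)^2 + 1)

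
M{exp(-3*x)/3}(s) gamma(s)/(3*3^s)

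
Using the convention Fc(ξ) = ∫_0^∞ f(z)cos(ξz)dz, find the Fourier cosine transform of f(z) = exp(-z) 1/(ξ^2 + 1)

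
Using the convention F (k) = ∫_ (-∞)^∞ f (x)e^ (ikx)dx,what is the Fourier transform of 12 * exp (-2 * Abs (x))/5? 48/ (5 * (k^2+4))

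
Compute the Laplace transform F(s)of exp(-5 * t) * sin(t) 1/((s + 5)^2 + 1)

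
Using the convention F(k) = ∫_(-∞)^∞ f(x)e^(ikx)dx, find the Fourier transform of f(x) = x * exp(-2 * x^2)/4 sqrt(2) * I * sqrt(pi) * k * exp(-k^2/8)/32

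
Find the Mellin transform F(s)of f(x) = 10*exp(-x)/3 10*gamma(s)/3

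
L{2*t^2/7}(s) 4/(7*s^3)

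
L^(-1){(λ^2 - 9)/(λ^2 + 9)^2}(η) η*cos(3*η)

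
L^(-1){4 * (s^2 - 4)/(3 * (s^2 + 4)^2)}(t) 4 * t * cos(2 * t)/3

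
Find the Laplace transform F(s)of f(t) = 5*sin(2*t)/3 10/(3*(s^2 + 4))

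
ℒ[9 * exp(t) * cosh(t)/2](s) 9 * (s - 1)/(2 * s * (s - 2))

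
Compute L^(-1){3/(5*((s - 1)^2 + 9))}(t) exp(t)*sin(3*t)/5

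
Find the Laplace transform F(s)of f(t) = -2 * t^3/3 -4/s^4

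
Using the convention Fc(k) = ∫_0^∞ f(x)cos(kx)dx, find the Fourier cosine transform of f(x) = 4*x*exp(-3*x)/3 4*(9 - k^2)/(3*(k^2+9)^2)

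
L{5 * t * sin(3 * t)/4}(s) 15 * s/(2 * (s^2 + 9)^2)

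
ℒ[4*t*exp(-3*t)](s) 4/(s + 3)^2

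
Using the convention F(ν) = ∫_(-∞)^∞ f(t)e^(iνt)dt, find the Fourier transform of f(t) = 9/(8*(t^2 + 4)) 9*pi*exp(-2*Abs(ν))/16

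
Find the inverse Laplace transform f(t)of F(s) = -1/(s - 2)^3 -t^2*exp(2*t)/2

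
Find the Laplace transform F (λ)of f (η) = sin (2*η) 2/ (λ^2 + 4)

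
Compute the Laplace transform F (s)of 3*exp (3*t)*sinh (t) 3/ ( (s - 3)^2 - 1)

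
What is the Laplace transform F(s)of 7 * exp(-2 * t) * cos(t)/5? 7 * (s + 2)/(5 * ((s + 2)^2 + 1))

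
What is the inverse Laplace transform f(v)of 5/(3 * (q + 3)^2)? 5 * v * exp(-3 * v)/3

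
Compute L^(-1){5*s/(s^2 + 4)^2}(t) 5*t*sin(2*t)/4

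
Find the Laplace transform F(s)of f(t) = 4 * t 4/s^2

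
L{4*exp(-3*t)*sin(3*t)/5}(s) 12/(5*((s + 3)^2 + 9))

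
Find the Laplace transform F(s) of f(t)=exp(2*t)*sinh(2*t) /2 1/(s*(s - 4) ) 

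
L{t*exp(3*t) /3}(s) 1/(3*(s - 3) ^2) 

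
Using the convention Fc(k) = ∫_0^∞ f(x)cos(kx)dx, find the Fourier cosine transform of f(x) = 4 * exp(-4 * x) 16/(k^2 + 16)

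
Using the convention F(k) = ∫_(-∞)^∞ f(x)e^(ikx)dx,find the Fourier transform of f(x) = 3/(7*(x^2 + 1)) 3*pi*exp(-Abs(k))/7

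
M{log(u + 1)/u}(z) -pi*csc(pi*z)/(z - 1)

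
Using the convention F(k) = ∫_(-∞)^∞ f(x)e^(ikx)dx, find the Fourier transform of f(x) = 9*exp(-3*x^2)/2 3*sqrt(3)*sqrt(pi)*exp(-k^2/12)/2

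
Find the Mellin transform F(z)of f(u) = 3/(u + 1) 3 * pi * csc(pi * z)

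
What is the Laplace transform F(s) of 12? 12/s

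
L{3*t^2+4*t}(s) 6/s^3+4/s^2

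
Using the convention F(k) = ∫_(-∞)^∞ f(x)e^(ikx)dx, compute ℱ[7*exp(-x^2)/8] 7*sqrt(pi)*exp(-k^2/4)/8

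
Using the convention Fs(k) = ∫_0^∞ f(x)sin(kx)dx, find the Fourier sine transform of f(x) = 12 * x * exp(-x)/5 24 * k/(5 * (k^2 + 1)^2)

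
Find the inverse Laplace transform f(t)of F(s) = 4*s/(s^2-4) 4*cosh(2*t)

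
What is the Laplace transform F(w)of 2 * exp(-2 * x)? 2/(w + 2)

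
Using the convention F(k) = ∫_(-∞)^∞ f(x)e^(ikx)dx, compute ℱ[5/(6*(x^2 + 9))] 5*pi*exp(-3*Abs(k))/18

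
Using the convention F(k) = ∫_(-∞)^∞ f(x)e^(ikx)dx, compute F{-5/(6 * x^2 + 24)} -5 * pi * exp(-2 * Abs(k))/12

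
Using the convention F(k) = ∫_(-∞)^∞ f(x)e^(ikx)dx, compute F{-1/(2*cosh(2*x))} -pi/(4*cosh(pi*k/4))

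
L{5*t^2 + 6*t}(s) 6/s^2 + 10/s^3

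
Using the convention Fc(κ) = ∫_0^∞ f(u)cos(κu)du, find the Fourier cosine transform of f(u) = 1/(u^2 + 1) pi*exp(-κ)/2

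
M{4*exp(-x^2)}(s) 2*gamma(s/2)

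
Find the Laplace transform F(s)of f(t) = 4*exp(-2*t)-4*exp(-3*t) 4/(s+2)-4/(s+3)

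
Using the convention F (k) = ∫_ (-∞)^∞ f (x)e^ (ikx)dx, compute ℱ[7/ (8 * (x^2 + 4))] 7 * pi * exp (-2 * Abs (k))/16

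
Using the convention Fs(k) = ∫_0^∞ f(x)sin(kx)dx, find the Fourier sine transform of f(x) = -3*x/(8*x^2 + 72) -3*pi*exp(-3*k)/16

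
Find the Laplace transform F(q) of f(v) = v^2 2/q^3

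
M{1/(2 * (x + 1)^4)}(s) gamma(s) * gamma(4 - s)/12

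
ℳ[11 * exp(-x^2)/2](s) 11 * gamma(s/2)/4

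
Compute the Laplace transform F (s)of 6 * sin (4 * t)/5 24/ (5 * (s^2 + 16))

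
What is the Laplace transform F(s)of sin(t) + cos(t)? s/(s^2 + 1) + 1/(s^2 + 1)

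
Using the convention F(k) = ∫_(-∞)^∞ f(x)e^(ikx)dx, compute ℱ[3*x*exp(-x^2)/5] 3*I*sqrt(pi)*k*exp(-k^2/4)/10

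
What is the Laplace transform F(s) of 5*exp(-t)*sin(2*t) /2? 5/((s + 1) ^2 + 4) 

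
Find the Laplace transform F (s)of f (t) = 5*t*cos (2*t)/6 5*(s^2-4)/ (6*(s^2 + 4)^2)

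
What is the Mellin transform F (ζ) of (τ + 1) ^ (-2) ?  (-pi*ζ + pi) /sin (pi*ζ) 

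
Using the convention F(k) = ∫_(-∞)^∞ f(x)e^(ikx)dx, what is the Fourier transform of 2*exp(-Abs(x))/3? 4/(3*(k^2+1))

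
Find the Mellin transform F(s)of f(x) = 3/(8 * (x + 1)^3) 3 * pi * (s - 2) * (s - 1)/(16 * sin(pi * s))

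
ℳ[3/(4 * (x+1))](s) 3 * pi * csc(pi * s)/4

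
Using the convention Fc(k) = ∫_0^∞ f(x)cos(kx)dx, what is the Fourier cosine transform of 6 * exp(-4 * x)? 24/(k^2+16)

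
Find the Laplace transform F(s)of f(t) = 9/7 9/(7*s)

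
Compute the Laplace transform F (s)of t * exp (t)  (s - 1)^ (-2)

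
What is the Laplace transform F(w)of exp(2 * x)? 1/(w - 2)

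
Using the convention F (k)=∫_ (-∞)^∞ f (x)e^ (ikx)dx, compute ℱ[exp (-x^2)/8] sqrt (pi)*exp (-k^2/4)/8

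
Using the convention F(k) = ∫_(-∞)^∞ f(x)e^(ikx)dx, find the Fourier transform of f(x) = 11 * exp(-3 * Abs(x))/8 33/(4 * (k^2 + 9))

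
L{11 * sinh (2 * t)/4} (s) 11/ (2 * (s^2 - 4))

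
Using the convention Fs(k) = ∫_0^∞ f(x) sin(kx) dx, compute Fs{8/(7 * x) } 4 * pi/7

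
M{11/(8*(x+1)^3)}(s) 11*pi*(s - 2)*(s - 1)/(16*sin(pi*s))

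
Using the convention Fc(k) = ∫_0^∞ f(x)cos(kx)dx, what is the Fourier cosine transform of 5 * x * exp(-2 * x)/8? 5 * (4 - k^2)/(8 * (k^2 + 4)^2)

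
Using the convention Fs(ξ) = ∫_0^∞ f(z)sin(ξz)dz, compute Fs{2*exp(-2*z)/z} 2*atan(ξ/2)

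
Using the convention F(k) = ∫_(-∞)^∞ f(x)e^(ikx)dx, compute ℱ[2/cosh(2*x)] pi/cosh(pi*k/4)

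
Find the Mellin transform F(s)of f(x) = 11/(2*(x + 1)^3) 11*pi*(s - 2)*(s - 1)/(4*sin(pi*s))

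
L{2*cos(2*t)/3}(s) 2*s/(3*(s^2 + 4))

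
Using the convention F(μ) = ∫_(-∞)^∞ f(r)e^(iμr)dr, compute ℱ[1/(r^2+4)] pi*exp(-2*Abs(μ))/2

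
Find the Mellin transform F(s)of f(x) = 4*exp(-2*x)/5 2^(2 - s)*gamma(s)/5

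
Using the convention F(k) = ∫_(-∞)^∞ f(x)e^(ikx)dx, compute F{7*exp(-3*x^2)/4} 7*sqrt(3)*sqrt(pi)*exp(-k^2/12)/12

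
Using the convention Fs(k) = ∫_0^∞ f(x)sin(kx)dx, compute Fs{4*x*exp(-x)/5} 8*k/(5*(k^2 + 1)^2)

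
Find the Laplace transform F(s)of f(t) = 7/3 7/(3*s)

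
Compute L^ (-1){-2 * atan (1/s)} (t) -2 * sin (t)/t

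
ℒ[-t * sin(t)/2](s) -s/(s^2 + 1)^2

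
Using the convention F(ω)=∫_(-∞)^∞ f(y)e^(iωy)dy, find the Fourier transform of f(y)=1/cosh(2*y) pi/(2*cosh(pi*ω/4))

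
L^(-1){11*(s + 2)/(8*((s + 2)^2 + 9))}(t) 11*exp(-2*t)*cos(3*t)/8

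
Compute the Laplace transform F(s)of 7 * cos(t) 7 * s/(s^2 + 1)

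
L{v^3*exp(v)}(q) 6/(q - 1)^4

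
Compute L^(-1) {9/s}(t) 9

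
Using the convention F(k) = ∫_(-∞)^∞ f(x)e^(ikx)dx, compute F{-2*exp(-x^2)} -2*sqrt(pi)*exp(-k^2/4)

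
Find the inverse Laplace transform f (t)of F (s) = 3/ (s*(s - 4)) 3*exp (2*t)*sinh (2*t)/2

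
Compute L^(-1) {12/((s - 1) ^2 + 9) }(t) 4*exp(t)*sin(3*t) 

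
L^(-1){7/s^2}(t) 7*t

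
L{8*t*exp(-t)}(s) 8/(s + 1)^2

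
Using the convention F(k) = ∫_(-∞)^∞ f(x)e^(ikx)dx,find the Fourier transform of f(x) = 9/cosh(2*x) 9*pi/(2*cosh(pi*k/4))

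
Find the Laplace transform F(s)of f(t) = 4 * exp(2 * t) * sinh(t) 4/((s - 2)^2 - 1)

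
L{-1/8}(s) -1/(8*s)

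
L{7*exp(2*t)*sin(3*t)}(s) 21/((s - 2)^2 + 9)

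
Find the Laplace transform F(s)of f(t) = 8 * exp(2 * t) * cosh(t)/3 8 * (s - 2)/(3 * ((s - 2)^2 - 1))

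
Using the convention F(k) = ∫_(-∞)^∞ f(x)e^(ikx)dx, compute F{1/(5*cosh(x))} pi/(5*cosh(pi*k/2))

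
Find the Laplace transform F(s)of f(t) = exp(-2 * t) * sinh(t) 1/((s + 2)^2 - 1)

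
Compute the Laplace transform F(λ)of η λ^(-2)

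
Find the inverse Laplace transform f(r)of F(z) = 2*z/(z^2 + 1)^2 r*sin(r)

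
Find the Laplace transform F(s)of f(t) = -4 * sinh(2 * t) -8/(s^2 - 4)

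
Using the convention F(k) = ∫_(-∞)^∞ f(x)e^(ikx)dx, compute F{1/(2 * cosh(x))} pi/(2 * cosh(pi * k/2))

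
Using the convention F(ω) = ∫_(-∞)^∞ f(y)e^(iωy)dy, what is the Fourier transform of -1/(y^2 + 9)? -pi*exp(-3*Abs(ω))/3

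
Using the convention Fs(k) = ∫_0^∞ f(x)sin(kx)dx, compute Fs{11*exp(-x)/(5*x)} 11*atan(k)/5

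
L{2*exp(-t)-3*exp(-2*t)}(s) 2/(s + 1)-3/(s + 2)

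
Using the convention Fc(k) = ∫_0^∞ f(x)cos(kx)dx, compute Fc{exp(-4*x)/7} 4/(7*(k^2 + 16))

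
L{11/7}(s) 11/(7 * s)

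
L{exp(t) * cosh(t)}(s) (s - 1)/(s * (s - 2))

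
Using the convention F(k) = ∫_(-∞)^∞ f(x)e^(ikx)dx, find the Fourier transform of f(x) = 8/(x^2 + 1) 8*pi*exp(-Abs(k))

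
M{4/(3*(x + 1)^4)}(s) 2*gamma(s)*gamma(4 - s)/9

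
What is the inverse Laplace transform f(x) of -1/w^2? -x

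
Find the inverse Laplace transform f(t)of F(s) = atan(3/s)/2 sin(3*t)/(2*t)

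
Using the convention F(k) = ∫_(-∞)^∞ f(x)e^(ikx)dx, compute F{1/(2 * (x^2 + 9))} pi * exp(-3 * Abs(k))/6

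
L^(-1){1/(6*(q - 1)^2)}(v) v*exp(v)/6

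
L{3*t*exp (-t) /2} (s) 3/ (2*(s+1) ^2) 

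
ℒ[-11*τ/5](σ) -11/(5*σ^2)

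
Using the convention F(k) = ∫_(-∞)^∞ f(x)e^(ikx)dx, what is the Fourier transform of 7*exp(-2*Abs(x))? 28/(k^2 + 4)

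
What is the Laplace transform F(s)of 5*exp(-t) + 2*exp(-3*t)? 2/(s + 3) + 5/(s + 1)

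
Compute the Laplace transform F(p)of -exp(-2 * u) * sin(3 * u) -3/((p+2)^2+9)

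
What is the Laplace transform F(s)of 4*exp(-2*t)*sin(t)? 4/((s + 2)^2 + 1)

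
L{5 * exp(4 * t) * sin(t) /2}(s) 5/(2 * ((s - 4) ^2 + 1) ) 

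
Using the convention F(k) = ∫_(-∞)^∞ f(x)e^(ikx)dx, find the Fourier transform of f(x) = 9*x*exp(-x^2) 9*I*sqrt(pi)*k*exp(-k^2/4)/2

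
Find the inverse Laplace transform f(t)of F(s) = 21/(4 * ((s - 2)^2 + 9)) 7 * exp(2 * t) * sin(3 * t)/4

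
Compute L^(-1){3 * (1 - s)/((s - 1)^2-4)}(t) -3 * exp(t) * cosh(2 * t)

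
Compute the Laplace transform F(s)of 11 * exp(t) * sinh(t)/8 11/(8 * s * (s - 2))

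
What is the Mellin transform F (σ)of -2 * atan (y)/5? pi * sec (pi * σ/2)/ (5 * σ)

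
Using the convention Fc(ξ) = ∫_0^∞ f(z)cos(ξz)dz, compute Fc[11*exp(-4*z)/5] 44/(5*(ξ^2 + 16))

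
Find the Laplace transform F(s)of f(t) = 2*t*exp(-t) 2/(s+1)^2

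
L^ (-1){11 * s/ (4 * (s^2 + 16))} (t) 11 * cos (4 * t)/4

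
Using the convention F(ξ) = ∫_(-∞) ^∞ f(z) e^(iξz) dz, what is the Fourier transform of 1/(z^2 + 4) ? pi * exp(-2 * Abs(ξ) ) /2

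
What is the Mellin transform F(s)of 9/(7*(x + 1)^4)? 3*gamma(s)*gamma(4 - s)/14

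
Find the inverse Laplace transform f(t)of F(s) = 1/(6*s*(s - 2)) exp(t)*sinh(t)/6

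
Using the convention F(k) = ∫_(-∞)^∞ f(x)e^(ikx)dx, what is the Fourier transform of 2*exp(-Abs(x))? 4/(k^2 + 1)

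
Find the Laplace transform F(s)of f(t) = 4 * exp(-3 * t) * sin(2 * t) 8/((s + 3)^2 + 4)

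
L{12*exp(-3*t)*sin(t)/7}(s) 12/(7*((s + 3)^2 + 1))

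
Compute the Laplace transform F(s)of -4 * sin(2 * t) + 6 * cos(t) 6 * s/(s^2 + 1)-8/(s^2 + 4)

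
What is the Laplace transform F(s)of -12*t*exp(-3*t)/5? -12/(5*(s + 3)^2)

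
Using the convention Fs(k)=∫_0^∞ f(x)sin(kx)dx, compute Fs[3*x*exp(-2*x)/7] 12*k/(7*(k^2 + 4)^2)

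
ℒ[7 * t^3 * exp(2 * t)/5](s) 42/(5 * (s - 2)^4)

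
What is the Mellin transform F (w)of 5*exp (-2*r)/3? 5*gamma (w)/ (3*2^w)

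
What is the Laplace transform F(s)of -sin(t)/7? -1/(7*s^2 + 7)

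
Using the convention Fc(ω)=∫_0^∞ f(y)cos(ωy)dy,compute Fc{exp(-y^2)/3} sqrt(pi)*exp(-ω^2/4)/6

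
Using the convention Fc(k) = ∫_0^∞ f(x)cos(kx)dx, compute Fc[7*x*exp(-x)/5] 7*(1 - k^2)/(5*(k^2 + 1)^2)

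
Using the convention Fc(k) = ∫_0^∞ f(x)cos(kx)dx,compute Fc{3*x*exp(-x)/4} 3*(1 - k^2)/(4*(k^2+1)^2)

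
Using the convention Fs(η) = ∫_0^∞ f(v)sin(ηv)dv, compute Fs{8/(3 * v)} 4 * pi/3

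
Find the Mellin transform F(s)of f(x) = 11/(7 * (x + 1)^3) 11 * pi * (s - 2) * (s - 1)/(14 * sin(pi * s))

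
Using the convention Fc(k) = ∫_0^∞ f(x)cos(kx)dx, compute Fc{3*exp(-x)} 3/(k^2 + 1)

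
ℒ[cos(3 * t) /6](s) s/(6 * (s^2 + 9) ) 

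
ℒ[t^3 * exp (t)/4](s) 3/ (2 * (s - 1)^4)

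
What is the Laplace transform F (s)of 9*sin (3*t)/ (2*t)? 9*atan (3/s)/2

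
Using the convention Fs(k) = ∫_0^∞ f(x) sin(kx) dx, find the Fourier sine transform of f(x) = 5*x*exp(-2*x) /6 10*k/(3*(k^2 + 4) ^2) 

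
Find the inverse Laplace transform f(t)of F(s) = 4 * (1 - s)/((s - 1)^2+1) -4 * exp(t) * cos(t)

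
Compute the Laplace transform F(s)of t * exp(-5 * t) (s + 5)^(-2)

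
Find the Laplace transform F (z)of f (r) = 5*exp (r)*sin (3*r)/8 15/ (8*( (z - 1)^2+9))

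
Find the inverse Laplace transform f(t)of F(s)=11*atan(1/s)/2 11*sin(t)/(2*t)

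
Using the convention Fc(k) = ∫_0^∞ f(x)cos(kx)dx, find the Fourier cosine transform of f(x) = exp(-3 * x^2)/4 sqrt(3) * sqrt(pi) * exp(-k^2/12)/24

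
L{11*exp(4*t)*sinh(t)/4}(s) 11/(4*((s - 4)^2 - 1))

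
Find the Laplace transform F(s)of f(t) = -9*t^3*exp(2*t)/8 -27/(4*(s - 2)^4)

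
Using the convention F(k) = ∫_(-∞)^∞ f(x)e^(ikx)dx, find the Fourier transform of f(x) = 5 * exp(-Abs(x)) 10/(k^2 + 1)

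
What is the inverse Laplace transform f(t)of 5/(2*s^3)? 5*t^2/4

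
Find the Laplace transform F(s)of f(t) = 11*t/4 11/(4*s^2)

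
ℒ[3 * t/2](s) 3/(2 * s^2)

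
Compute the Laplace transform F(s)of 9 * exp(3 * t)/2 9/(2 * (s - 3))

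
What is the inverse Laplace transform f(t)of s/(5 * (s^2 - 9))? cosh(3 * t)/5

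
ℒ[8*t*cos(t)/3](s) 8*(s^2 - 1)/(3*(s^2 + 1)^2)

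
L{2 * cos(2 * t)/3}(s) 2 * s/(3 * (s^2 + 4))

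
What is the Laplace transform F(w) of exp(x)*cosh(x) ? (w - 1) /(w*(w - 2) ) 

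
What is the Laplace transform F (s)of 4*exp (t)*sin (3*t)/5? 12/ (5*( (s - 1)^2 + 9))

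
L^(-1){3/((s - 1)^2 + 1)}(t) 3*exp(t)*sin(t)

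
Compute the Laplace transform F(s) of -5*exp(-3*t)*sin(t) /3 -5/(3*(s+3) ^2+3) 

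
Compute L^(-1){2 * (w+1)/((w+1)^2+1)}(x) 2 * exp(-x) * cos(x)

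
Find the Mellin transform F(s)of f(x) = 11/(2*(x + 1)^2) -11*pi*(s - 1)/(2*sin(pi*s))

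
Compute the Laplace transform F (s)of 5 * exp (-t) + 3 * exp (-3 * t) 3/ (s + 3) + 5/ (s + 1)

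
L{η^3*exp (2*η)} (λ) 6/ (λ - 2)^4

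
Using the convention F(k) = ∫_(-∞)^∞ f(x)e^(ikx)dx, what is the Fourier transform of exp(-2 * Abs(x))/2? 2/(k^2 + 4)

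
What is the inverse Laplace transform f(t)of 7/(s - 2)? 7*exp(2*t)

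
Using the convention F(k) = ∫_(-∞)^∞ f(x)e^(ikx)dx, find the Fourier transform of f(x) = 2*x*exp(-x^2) I*sqrt(pi)*k*exp(-k^2/4)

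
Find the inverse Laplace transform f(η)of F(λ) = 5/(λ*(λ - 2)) 5*exp(η)*sinh(η)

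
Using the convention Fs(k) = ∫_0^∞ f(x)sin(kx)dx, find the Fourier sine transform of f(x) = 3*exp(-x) 3*k/(k^2 + 1)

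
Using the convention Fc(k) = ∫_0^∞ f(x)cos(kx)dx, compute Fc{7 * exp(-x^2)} 7 * sqrt(pi) * exp(-k^2/4)/2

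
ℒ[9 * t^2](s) 18/s^3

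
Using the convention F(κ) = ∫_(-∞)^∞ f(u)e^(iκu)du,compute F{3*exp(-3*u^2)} sqrt(3)*sqrt(pi)*exp(-κ^2/12)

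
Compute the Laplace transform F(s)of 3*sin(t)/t 3*atan(1/s)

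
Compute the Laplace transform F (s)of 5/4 5/ (4 * s)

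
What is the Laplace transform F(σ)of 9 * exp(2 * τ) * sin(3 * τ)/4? 27/(4 * ((σ - 2)^2 + 9))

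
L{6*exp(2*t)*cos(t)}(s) 6*(s - 2)/((s - 2)^2+1)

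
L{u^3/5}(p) 6/(5*p^4)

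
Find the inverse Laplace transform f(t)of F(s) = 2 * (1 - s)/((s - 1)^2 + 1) -2 * exp(t) * cos(t)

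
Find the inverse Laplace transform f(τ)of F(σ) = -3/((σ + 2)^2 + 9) -exp(-2*τ)*sin(3*τ)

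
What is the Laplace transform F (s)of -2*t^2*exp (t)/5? -4/ (5*(s - 1)^3)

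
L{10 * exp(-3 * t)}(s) 10/(s + 3)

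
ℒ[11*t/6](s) 11/(6*s^2)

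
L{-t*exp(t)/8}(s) -1/(8*(s - 1)^2)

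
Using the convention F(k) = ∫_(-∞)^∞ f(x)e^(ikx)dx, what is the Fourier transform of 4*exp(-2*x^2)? 2*sqrt(2)*sqrt(pi)*exp(-k^2/8)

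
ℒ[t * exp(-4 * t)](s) (s + 4)^(-2)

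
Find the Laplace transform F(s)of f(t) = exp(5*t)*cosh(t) (s - 5)/((s - 5)^2-1)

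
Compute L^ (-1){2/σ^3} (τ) τ^2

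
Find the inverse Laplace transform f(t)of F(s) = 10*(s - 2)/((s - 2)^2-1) 10*exp(2*t)*cosh(t)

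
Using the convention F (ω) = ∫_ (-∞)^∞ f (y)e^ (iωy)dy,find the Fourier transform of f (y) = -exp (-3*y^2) -sqrt (3)*sqrt (pi)*exp (-ω^2/12)/3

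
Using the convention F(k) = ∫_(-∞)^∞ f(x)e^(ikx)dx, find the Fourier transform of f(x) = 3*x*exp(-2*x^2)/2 3*sqrt(2)*I*sqrt(pi)*k*exp(-k^2/8)/16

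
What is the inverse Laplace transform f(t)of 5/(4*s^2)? 5*t/4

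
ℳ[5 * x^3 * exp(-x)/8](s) 5 * gamma(s+3)/8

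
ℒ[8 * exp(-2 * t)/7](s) 8/(7 * (s+2))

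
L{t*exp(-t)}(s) (s + 1)^(-2)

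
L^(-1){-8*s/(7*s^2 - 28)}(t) -8*cosh(2*t)/7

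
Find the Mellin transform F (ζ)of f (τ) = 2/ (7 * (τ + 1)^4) gamma (ζ) * gamma (4 - ζ)/21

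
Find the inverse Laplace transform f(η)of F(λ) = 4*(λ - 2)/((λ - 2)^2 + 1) 4*exp(2*η)*cos(η)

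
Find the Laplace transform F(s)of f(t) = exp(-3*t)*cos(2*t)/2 (s+3)/(2*((s+3)^2+4))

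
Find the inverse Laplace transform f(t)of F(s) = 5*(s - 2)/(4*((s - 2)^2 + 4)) 5*exp(2*t)*cos(2*t)/4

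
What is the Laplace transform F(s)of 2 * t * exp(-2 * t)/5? 2/(5 * (s + 2)^2)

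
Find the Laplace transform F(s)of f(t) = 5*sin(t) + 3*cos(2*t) 3*s/(s^2 + 4) + 5/(s^2 + 1)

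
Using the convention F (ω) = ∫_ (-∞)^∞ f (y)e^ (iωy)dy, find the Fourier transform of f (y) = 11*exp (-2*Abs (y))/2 22/ (ω^2 + 4)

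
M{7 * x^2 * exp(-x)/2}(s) 7 * gamma(s+2)/2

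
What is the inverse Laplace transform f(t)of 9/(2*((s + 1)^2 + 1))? 9*exp(-t)*sin(t)/2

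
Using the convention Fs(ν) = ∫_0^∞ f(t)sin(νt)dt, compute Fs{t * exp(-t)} 2 * ν/(ν^2 + 1)^2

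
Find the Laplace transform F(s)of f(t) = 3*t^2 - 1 6/s^3 - 1/s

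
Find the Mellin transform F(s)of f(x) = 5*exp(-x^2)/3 5*gamma(s/2)/6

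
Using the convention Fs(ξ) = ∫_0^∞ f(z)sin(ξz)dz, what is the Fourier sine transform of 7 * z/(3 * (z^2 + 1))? 7 * pi * exp(-ξ)/6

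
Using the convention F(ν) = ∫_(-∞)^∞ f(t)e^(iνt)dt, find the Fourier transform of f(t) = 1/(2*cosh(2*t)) pi/(4*cosh(pi*ν/4))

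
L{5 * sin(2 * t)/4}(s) 5/(2 * (s^2 + 4))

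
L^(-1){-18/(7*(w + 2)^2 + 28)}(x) -9*exp(-2*x)*sin(2*x)/7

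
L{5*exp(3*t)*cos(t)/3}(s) 5*(s - 3)/(3*((s - 3)^2+1))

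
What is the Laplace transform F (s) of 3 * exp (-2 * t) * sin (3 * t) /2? 9/ (2 * ( (s + 2) ^2 + 9) ) 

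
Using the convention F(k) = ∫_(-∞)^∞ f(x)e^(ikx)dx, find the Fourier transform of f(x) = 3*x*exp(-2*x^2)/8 3*sqrt(2)*I*sqrt(pi)*k*exp(-k^2/8)/64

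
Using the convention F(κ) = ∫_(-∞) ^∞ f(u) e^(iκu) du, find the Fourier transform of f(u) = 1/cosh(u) pi/cosh(pi * κ/2) 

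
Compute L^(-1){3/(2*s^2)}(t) 3*t/2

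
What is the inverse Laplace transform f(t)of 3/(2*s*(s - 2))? 3*exp(t)*sinh(t)/2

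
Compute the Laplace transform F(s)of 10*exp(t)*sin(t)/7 10/(7*((s - 1)^2 + 1))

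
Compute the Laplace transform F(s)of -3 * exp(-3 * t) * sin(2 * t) -6/((s + 3)^2 + 4)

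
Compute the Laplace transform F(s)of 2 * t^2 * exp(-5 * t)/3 4/(3 * (s + 5)^3)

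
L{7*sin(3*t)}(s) 21/(s^2 + 9)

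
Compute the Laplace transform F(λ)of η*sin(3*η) 6*λ/(λ^2 + 9)^2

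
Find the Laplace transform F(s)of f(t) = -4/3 -4/(3 * s)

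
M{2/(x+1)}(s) 2*pi*csc(pi*s)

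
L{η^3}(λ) 6/λ^4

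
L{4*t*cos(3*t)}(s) 4*(s^2 - 9)/(s^2 + 9)^2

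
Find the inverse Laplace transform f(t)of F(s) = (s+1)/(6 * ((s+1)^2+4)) exp(-t) * cos(2 * t)/6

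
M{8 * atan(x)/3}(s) -4 * pi * sec(pi * s/2)/(3 * s)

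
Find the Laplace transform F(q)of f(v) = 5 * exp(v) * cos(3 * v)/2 5 * (q - 1)/(2 * ((q - 1)^2 + 9))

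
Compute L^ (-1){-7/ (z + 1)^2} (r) -7 * r * exp (-r)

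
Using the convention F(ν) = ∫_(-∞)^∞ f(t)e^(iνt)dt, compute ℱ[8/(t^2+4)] 4*pi*exp(-2*Abs(ν))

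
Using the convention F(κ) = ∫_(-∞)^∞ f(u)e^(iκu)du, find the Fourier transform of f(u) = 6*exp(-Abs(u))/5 12/(5*(κ^2 + 1))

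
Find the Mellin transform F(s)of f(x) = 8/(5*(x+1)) 8*pi*csc(pi*s)/5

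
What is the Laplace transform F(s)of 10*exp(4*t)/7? 10/(7*(s - 4))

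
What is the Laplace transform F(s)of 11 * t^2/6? 11/(3 * s^3)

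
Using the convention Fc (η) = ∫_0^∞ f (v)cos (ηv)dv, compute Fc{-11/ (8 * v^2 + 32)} -11 * pi * exp (-2 * η)/32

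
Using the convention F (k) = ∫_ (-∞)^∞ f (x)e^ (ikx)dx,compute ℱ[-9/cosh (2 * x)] -9 * pi/ (2 * cosh (pi * k/4))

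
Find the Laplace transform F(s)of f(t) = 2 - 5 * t 2/s - 5/s^2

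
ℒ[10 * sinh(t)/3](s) 10/(3 * (s^2 - 1))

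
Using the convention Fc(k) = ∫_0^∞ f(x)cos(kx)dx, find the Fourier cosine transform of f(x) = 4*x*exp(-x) 4*(1 - k^2)/(k^2 + 1)^2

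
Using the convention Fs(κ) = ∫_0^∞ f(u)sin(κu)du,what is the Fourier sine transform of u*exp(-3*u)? 6*κ/(κ^2 + 9)^2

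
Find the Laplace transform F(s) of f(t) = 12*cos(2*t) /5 12*s/(5*(s^2 + 4) ) 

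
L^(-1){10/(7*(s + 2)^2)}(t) 10*t*exp(-2*t)/7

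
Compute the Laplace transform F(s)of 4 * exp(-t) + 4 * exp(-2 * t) 4/(s + 2) + 4/(s + 1)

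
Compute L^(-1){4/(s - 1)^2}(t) 4*t*exp(t)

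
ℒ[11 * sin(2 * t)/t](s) 11 * atan(2/s)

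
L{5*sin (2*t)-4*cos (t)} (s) 10/ (s^2 + 4)-4*s/ (s^2 + 1)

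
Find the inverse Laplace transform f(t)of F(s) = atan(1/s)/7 sin(t)/(7*t)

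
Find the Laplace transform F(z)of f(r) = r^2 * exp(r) 2/(z - 1)^3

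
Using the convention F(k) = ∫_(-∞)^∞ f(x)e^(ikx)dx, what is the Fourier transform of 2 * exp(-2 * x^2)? sqrt(2) * sqrt(pi) * exp(-k^2/8)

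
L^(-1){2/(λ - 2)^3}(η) η^2 * exp(2 * η)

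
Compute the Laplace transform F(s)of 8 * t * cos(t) 8 * (s^2 - 1)/(s^2 + 1)^2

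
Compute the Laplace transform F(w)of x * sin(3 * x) 6 * w/(w^2 + 9)^2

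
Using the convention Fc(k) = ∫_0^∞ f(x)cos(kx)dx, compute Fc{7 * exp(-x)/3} 7/(3 * (k^2 + 1))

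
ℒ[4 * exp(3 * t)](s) 4/(s - 3)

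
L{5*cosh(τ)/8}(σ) 5*σ/(8*(σ^2-1))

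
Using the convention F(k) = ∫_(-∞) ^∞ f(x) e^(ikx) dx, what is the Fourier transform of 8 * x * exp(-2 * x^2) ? sqrt(2) * I * sqrt(pi) * k * exp(-k^2/8) 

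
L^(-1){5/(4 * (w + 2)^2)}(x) 5 * x * exp(-2 * x)/4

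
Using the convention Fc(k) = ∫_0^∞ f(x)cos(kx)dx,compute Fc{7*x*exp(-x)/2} 7*(1 - k^2)/(2*(k^2 + 1)^2)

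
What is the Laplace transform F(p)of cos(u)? p/(p^2 + 1)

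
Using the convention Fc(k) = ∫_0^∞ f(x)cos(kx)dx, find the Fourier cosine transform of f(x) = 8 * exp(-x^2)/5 4 * sqrt(pi) * exp(-k^2/4)/5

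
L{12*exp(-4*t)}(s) 12/(s+4)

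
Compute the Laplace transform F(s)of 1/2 1/(2 * s)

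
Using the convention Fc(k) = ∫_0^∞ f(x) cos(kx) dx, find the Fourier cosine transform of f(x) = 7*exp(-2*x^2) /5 7*sqrt(2)*sqrt(pi)*exp(-k^2/8) /20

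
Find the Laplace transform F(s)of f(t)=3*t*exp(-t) 3/(s+1)^2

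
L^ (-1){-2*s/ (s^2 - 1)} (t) -2*cosh (t)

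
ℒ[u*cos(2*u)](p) (p^2 - 4)/(p^2 + 4)^2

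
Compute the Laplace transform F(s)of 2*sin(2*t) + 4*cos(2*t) 4/(s^2 + 4) + 4*s/(s^2 + 4)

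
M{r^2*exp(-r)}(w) gamma(w+2)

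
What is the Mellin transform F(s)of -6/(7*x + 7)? -6*pi*csc(pi*s)/7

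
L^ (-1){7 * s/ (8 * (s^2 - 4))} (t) 7 * cosh (2 * t)/8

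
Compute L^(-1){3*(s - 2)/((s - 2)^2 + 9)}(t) 3*exp(2*t)*cos(3*t)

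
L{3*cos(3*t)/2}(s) 3*s/(2*(s^2 + 9))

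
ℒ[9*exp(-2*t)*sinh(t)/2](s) 9/(2*((s+2)^2 - 1))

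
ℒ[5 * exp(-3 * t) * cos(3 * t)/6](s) 5 * (s + 3)/(6 * ((s + 3)^2 + 9))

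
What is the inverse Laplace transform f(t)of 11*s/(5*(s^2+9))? 11*cos(3*t)/5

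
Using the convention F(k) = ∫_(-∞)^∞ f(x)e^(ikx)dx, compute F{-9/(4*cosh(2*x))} -9*pi/(8*cosh(pi*k/4))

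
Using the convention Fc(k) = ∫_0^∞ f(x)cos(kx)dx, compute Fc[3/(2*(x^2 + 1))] 3*pi*exp(-k)/4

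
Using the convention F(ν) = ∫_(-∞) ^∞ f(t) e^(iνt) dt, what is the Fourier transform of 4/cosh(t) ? 4*pi/cosh(pi*ν/2) 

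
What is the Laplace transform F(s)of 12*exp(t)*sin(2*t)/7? 24/(7*((s - 1)^2 + 4))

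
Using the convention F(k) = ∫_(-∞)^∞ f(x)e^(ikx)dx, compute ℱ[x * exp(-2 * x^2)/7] sqrt(2) * I * sqrt(pi) * k * exp(-k^2/8)/56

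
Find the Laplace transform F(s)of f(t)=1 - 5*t 1/s - 5/s^2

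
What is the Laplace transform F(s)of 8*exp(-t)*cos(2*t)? 8*(s + 1)/((s + 1)^2 + 4)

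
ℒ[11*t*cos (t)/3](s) 11*(s^2 - 1)/ (3*(s^2+1)^2)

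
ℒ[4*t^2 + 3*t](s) 8/s^3 + 3/s^2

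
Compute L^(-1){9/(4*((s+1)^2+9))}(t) 3*exp(-t)*sin(3*t)/4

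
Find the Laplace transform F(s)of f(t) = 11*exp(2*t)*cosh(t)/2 11*(s - 2)/(2*((s - 2)^2 - 1))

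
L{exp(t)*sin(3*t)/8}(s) 3/(8*((s - 1)^2 + 9))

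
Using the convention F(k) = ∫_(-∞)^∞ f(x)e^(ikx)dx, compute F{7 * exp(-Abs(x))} 14/(k^2 + 1)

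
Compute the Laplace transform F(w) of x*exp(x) (w - 1) ^(-2) 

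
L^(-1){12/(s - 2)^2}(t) 12*t*exp(2*t)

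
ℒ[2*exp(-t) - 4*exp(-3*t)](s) 2/(s + 1) - 4/(s + 3)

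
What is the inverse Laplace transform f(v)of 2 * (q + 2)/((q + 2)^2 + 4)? 2 * exp(-2 * v) * cos(2 * v)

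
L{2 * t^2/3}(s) 4/(3 * s^3)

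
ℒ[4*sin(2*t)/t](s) 4*atan(2/s)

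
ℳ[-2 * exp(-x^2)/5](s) -gamma(s/2)/5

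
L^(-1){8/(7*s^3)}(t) 4*t^2/7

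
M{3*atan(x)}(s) -3*pi*sec(pi*s/2)/(2*s)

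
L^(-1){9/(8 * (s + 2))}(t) 9 * exp(-2 * t)/8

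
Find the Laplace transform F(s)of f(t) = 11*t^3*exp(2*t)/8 33/(4*(s - 2)^4)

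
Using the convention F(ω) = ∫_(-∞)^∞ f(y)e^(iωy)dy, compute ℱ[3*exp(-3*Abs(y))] 18/(ω^2 + 9)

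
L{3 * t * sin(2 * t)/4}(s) 3 * s/(s^2 + 4)^2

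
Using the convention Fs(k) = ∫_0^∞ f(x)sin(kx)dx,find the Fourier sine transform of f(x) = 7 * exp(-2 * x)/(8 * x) 7 * atan(k/2)/8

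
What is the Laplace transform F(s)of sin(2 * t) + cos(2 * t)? s/(s^2 + 4) + 2/(s^2 + 4)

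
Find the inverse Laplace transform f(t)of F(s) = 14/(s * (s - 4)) 7 * exp(2 * t) * sinh(2 * t)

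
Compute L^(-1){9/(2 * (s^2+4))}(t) 9 * sin(2 * t)/4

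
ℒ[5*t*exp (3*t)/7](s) 5/ (7*(s - 3)^2)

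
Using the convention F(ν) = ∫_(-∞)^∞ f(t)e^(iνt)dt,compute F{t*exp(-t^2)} I*sqrt(pi)*ν*exp(-ν^2/4)/2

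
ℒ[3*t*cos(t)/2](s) 3*(s^2 - 1)/(2*(s^2+1)^2)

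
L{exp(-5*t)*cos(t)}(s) (s + 5)/((s + 5)^2 + 1)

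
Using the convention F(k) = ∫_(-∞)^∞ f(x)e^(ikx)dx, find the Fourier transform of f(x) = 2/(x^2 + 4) pi * exp(-2 * Abs(k))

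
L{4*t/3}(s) 4/(3*s^2)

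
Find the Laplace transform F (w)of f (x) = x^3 6/w^4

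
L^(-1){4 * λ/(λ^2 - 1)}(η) 4 * cosh(η)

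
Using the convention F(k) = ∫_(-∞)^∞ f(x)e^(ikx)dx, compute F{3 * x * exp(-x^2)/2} 3 * I * sqrt(pi) * k * exp(-k^2/4)/4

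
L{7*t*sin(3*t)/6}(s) 7*s/(s^2+9)^2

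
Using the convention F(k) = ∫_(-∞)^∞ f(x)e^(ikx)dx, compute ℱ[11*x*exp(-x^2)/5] 11*I*sqrt(pi)*k*exp(-k^2/4)/10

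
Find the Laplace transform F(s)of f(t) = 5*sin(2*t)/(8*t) 5*atan(2/s)/8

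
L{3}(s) 3/s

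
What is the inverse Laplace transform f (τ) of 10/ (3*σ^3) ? 5*τ^2/3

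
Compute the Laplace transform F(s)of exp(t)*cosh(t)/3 (s - 1)/(3*s*(s - 2))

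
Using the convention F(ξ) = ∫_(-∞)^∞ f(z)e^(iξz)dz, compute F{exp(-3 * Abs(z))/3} 2/(ξ^2 + 9)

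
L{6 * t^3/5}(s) 36/(5 * s^4)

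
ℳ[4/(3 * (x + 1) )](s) 4 * pi * csc(pi * s) /3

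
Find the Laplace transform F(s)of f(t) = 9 9/s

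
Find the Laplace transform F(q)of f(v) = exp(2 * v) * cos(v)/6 (q - 2)/(6 * ((q - 2)^2+1))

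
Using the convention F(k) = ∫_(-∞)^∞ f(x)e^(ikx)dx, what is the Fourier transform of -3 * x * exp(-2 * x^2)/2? -3 * sqrt(2) * I * sqrt(pi) * k * exp(-k^2/8)/16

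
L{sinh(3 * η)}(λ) 3/(λ^2 - 9)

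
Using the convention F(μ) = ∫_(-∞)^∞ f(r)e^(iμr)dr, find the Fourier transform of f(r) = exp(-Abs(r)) 2/(μ^2 + 1)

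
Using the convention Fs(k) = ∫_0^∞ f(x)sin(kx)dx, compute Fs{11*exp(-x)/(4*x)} 11*atan(k)/4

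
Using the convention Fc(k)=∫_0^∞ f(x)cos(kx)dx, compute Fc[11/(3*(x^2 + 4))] 11*pi*exp(-2*k)/12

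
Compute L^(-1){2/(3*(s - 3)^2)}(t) 2*t*exp(3*t)/3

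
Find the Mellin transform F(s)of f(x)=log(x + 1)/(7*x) -pi*csc(pi*s)/(7*s - 7)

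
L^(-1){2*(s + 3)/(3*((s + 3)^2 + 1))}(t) 2*exp(-3*t)*cos(t)/3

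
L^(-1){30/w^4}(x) 5*x^3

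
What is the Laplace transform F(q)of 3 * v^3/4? 9/(2 * q^4)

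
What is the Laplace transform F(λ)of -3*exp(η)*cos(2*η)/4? 3*(1 - λ)/(4*((λ - 1)^2 + 4))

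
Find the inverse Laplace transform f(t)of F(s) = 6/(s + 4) 6*exp(-4*t)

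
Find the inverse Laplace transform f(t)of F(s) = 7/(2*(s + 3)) 7*exp(-3*t)/2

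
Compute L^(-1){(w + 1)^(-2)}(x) x*exp(-x)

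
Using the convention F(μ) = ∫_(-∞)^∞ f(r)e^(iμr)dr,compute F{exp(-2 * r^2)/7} sqrt(2) * sqrt(pi) * exp(-μ^2/8)/14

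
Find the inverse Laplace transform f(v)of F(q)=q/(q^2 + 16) cos(4*v)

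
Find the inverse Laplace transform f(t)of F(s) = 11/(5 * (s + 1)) 11 * exp(-t)/5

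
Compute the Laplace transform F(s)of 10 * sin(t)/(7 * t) 10 * atan(1/s)/7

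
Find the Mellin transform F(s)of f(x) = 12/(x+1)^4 2 * gamma(s) * gamma(4 - s)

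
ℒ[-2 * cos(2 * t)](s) -2 * s/(s^2 + 4)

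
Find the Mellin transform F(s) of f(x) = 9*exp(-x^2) 9*gamma(s/2) /2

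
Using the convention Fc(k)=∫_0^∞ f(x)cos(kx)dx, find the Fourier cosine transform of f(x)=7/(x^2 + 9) 7 * pi * exp(-3 * k)/6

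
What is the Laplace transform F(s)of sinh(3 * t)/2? 3/(2 * (s^2 - 9))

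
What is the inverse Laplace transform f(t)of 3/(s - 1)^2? 3 * t * exp(t)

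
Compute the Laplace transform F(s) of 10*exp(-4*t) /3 10/(3*(s + 4) ) 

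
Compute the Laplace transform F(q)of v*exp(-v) (q + 1)^(-2)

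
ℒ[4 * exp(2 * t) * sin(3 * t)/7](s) 12/(7 * ((s - 2)^2 + 9))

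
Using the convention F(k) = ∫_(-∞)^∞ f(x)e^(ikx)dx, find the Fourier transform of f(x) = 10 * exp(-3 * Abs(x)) 60/(k^2 + 9)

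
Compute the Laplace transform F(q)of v q^(-2)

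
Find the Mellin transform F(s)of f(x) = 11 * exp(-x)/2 11 * gamma(s)/2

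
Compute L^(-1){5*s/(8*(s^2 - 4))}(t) 5*cosh(2*t)/8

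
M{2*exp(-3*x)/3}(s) 2*gamma(s)/(3*3^s)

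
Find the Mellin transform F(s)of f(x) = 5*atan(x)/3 -5*pi*sec(pi*s/2)/(6*s)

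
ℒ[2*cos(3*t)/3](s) 2*s/(3*(s^2 + 9))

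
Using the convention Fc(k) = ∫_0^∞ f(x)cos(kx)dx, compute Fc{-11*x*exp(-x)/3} 11*(k^2 - 1)/(3*(k^2 + 1)^2)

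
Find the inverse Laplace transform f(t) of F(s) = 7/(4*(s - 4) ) 7*exp(4*t) /4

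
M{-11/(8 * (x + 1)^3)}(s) -11 * pi * (s - 2) * (s - 1)/(16 * sin(pi * s))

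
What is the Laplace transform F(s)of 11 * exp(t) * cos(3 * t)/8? 11 * (s - 1)/(8 * ((s - 1)^2 + 9))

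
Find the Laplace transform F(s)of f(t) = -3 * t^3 -18/s^4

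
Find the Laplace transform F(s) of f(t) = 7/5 7/(5*s) 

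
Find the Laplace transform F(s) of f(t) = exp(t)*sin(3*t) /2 3/(2*((s - 1) ^2 + 9) ) 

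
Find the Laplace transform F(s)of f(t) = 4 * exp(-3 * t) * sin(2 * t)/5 8/(5 * ((s + 3)^2 + 4))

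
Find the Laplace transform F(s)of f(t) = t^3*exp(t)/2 3/(s - 1)^4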